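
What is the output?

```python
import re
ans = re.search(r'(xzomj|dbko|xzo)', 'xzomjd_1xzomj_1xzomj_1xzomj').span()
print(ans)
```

(0, 5)

The regex engine tests alternatives in the order written; an earlier branch that matches wins even if a later one would match more.
The match spans [0:5] → 'xzomj'.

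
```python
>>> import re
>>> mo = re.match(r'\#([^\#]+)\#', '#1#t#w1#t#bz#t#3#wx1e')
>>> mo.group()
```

`match` is anchored at position 0; if the pattern doesn't fit there, it returns None.
The match spans [0:3] → '#1#'.

'#1#'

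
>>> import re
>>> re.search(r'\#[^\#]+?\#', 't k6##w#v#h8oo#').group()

The match spans [5:8] → '#w#'.

'#w#'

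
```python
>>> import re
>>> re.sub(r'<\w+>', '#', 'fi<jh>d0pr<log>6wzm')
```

Matches: at [2:6] → '<jh>'; at [10:15] → '<log>'.
`sub` substitutes '#' at each match site.

'fi#d0pr#6wzm'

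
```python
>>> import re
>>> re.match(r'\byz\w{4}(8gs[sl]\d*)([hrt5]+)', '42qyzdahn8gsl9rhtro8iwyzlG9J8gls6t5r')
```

None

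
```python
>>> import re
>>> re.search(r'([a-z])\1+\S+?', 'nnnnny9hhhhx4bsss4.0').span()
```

The backreference `\1` re-matches whatever the first group consumed, character for character.
The match spans [0:6] → 'nnnnny'.

(0, 6)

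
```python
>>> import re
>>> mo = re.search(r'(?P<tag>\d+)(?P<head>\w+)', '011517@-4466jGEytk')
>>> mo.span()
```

The pattern matches one or more of a digit (captured as 'tag'); then one or more of a word character (captured as 'head').
Unlike `match`, `search` isn't anchored — it looks for the pattern anywhere in the string.
The match spans [0:6] → '011517'.
Captured: group 1 = '01151', group 2 = '7'.

(0, 6)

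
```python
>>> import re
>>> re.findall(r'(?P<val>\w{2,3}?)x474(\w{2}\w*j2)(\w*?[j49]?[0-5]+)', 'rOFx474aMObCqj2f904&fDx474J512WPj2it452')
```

The pattern matches 2 to 3 of a word character (lazy) (captured as 'val'); then the literal 'x4', then the literal '74'; then exactly 2 of a word character, then zero or more of a word character, then the literal 'j2' (captured); then zero or more of a word character (lazy), then optionally one of [j49], then one or more of a character in [0-5] (captured).
Matches: at [0:19] match 'rOFx474aMObCqj2f904', groups = ('rOF', 'aMObCqj2', 'f904'); at [20:39] match 'fDx474J512WPj2it452', groups = ('fD', 'J512WPj2', 'it452').
With 3 capturing groups, `findall` returns a 3-tuple per match.

[('rOF', 'aMObCqj2', 'f904'), ('fD', 'J512WPj2', 'it452')]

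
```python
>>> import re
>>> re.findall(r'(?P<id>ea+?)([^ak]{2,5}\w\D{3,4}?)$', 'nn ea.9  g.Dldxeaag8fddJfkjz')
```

[('eaa', 'g8fddJfkjz')]

This matches a literal 'e', then one or more of the literal 'a' (lazy) (captured as 'id'); then 2 to 5 of any character except [ak], then a word character, then 3 to 4 of a non-digit (lazy) (captured); then anchored at the end.
Scanning left to right: at [15:28] match 'eaag8fddJfkjz', groups = ('eaa', 'g8fddJfkjz').
2 groups means the one result is a tuple of 2 captured strings — 1 here.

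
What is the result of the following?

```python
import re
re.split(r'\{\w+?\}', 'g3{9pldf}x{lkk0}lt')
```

Matches to split on: at [2:9] → '{9pldf}'; at [10:16] → '{lkk0}'.
The string is cut at each match, leaving 3 pieces.

['g3', 'x', 'lt']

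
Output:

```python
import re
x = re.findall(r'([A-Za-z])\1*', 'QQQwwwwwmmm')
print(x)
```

A backreference is literal: `\1` must see the identical characters the first group matched.
`findall` collects group 1 from each match (3 total).

['Q', 'w', 'm']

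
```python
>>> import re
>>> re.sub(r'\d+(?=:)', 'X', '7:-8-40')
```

'X:-8-40'

The lookaround is zero-width — it requires the adjacent text to match without consuming it, so the asserted text isn't part of the match.
Matches: at [0:1] → '7'.
Each match is replaced by 'X'.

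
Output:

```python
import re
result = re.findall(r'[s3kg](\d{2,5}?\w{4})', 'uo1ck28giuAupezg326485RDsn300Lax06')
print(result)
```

['28giuA', '326485', '00Lax0']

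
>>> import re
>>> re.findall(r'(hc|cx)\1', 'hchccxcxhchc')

['hc', 'cx', 'hc']

After group 1 captures some text, `\1` only succeeds where that same text appears again.
Walking the string: at [0:4] match 'hchc', group 1 = 'hc'; at [4:8] match 'cxcx', group 1 = 'cx'; at [8:12] match 'hchc', group 1 = 'hc'.
Because there's exactly one group, `findall` drops the full match and keeps group 1 from each hit.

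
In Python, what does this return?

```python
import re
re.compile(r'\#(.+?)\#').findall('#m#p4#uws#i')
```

['m', 'uws']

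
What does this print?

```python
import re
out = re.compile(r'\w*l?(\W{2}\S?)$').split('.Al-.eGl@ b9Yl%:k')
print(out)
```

['.Al-.eGl@ ', '%:k', '']

The pattern matches zero or more of a word character, then optionally a literal 'l'; then exactly 2 of a non-word character, then optionally a non-whitespace character (captured); then anchored at the end.
The group in the pattern means `split` returns the separators' captures alongside the pieces.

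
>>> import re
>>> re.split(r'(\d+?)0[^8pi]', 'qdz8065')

['qdz', '8', '5']

The pattern matches one or more of a digit (lazy) (captured); then a literal '0', then any character except [8pi].
Matches to split on: at [3:6] → '806'.
`re.split` interleaves the captured-group text with the surrounding fragments.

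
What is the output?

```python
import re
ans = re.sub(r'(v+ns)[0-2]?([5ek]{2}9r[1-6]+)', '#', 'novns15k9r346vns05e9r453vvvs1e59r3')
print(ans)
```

Pattern: one or more of the literal 'v', then the literal 'ns' (captured); then optionally a character in [0-2]; then exactly 2 of one of [5ek], then the literal '9r', then one or more of a character in [1-6] (captured).
Matches: at [2:13] → 'vns15k9r346'; at [13:24] → 'vns05e9r453'.
Every occurrence is swapped for '#'.

no##vvvs1e59r3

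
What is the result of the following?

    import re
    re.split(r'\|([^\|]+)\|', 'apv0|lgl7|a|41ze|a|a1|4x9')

['apv0', 'lgl7', 'a', '41ze', 'a', 'a1', '4x9']

Matches to split on: at [4:10] → '|lgl7|'; at [11:17] → '|41ze|'; at [18:22] → '|a1|'.
Because the pattern has a capturing group, `split` also inserts each captured text between the pieces.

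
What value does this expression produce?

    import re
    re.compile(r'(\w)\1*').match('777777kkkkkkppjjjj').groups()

('7',)

`\1` is not a pattern — it's the concrete string captured by group 1, re-applied verbatim.
`re.match` won't scan ahead — the pattern has to work from the very first character.
The match spans [0:6] → '777777'.
Captured: group 1 = '7'.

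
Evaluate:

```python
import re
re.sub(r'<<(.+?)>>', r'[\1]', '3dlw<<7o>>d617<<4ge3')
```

`\1` in the replacement pulls in group 1's text for each match.

'3dlw[7o]d617<<4ge3'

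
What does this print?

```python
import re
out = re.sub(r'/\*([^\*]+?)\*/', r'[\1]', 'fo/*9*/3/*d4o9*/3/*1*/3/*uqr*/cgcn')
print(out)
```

Matches: at [2:7] → '/*9*/'; at [8:16] → '/*d4o9*/'; at [17:22] → '/*1*/'; at [23:30] → '/*uqr*/'.
Each match is replaced using the text its own group 1 captured.

fo[9]3[d4o9]3[1]3[uqr]cgcn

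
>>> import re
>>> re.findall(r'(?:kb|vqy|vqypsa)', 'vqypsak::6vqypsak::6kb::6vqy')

The regex engine tests alternatives in the order written; an earlier branch that matches wins even if a later one would match more.
`findall` yields the raw match text (4 of them) because the pattern has no groups.

['vqy', 'vqy', 'kb', 'vqy']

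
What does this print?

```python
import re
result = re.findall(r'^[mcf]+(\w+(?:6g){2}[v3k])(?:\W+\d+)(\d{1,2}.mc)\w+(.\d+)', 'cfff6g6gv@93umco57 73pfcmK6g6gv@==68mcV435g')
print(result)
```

[('f6g6gv', '3umc', ' 73')]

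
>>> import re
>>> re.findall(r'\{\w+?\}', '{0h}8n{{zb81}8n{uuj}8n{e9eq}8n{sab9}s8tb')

Matches: at [0:4] → '{0h}'; at [7:13] → '{zb81}'; at [15:20] → '{uuj}'; at [22:28] → '{e9eq}'; at [30:36] → '{sab9}'.
No capturing groups, so `findall` returns the 5 full match strings.

['{0h}', '{zb81}', '{uuj}', '{e9eq}', '{sab9}']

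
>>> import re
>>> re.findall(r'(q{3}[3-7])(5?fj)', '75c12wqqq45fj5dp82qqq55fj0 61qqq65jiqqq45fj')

Multiple groups make `findall` return tuples — one 2-tuple for each match.

[('qqq4', '5fj'), ('qqq5', '5fj'), ('qqq4', '5fj')]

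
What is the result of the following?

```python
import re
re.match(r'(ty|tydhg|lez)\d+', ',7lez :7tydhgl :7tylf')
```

`match` is anchored at position 0; if the pattern doesn't fit there, it returns None.
Here the string doesn't start with a match, so the call returns None.

None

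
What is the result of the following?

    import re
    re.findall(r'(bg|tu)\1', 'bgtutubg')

`\1` has to match the exact text group 1 already captured.
Walking the string: at [2:6] match 'tutu', group 1 = 'tu'.
With a single group, `findall` returns only what that group captured — 1 item.

['tu']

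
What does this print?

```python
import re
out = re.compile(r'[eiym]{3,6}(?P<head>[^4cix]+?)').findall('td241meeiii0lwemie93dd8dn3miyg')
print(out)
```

['0', '9', 'g']

Pattern: 3 to 6 of one of [eiym]; then one or more of any character except [4cix] (lazy) (captured as 'head').
A `+?`/`*?`/`{m,n}?` starts at its minimum and grows only as far as needed for what follows to match.
Scanning left to right: at [5:12] match 'meeiii0', group 1 = '0'; at [14:19] match 'emie9', group 1 = '9'; at [26:30] match 'miyg', group 1 = 'g'.
With a single group, `findall` returns only what that group captured — 3 items.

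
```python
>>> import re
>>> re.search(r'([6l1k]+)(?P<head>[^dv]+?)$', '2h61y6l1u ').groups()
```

('61', 'y6l1u ')

The pattern matches one or more of one of [6l1k] (captured); then one or more of any character except [dv] (lazy) (captured as 'head'); then anchored at the end.
`re.search` tries every starting position until one works.
The match spans [2:10] → '61y6l1u '.
Captured: group 1 = '61', group 2 = 'y6l1u '.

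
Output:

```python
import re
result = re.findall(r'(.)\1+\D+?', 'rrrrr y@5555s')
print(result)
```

A backreference is literal: `\1` must see the identical characters the first group matched.
Walking the string: at [0:6] match 'rrrrr ', group 1 = 'r'; at [8:13] match '5555s', group 1 = '5'.
With a single group, `findall` returns only what that group captured — 2 items.

['r', '5']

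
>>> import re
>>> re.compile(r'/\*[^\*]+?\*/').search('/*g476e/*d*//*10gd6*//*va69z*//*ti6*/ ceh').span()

Unlike `match`, `search` isn't anchored — it looks for the pattern anywhere in the string.
The match spans [7:12] → '/*d*/'.

(7, 12)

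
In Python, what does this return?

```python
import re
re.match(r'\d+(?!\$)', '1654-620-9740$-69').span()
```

(0, 4)

A negative assertion filters positions out without eating any characters.
`re.match` only tries the pattern at the start of the string.
The match spans [0:4] → '1654'.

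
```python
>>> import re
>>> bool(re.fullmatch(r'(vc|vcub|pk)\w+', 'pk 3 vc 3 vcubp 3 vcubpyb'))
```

`re.fullmatch` requires the pattern to consume the entire string.
Here the string isn't matched end-to-end, so the call returns None, and `bool(None)` is False.

False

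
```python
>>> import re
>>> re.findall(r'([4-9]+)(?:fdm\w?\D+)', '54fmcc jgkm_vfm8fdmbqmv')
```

The pattern matches one or more of a character in [4-9] (captured); then the literal 'fdm', then optionally a word character, then one or more of a non-digit (non-capturing group).
Matches: at [15:23] match '8fdmbqmv', group 1 = '8'.
One capturing group, so `findall` returns just the captured substring from the one match — 1 in all.

['8']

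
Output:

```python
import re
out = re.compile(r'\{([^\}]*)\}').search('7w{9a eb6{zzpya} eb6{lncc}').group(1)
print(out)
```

`search` walks the string left to right and returns the first match it finds.
The match spans [2:16] → '{9a eb6{zzpya}'.
Captured: group 1 = '9a eb6{zzpya'.

9a eb6{zzpya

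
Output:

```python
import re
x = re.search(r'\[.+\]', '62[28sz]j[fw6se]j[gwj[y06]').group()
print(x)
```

[28sz]j[fw6se]j[gwj[y06]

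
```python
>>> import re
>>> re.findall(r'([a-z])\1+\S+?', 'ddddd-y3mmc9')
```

['d', 'm']

`\1` is not a pattern — it's the concrete string captured by group 1, re-applied verbatim.
Walking the string: at [0:6] match 'ddddd-', group 1 = 'd'; at [8:11] match 'mmc', group 1 = 'm'.
`findall` collects group 1 from each match (2 total).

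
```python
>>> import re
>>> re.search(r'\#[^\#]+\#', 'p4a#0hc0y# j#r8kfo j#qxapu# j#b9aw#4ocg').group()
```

`re.search` scans for the first position where the pattern succeeds.
The match spans [3:10] → '#0hc0y#'.

'#0hc0y#'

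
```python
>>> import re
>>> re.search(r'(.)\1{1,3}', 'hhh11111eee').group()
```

'hhh'

A backreference is literal: `\1` must see the identical characters the first group matched.
The match spans [0:3] → 'hhh'.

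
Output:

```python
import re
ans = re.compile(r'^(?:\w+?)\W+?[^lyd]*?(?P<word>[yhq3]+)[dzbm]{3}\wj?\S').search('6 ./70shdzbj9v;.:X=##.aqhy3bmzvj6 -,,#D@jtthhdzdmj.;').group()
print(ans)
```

6 ./70shdzbj9

This matches anchored at the start of the string; then one or more of a word character (lazy) (non-capturing group); then one or more of a non-word character (lazy), then zero or more of any character except [lyd] (lazy); then one or more of one of [yhq3] (captured as 'word'); then exactly 3 of one of [dzbm]; then a word character, then optionally a literal 'j', then a non-whitespace character.
`search` walks the string left to right and returns the first match it finds.
The match spans [0:13] → '6 ./70shdzbj9'.
Captured: group 1 = 'h'.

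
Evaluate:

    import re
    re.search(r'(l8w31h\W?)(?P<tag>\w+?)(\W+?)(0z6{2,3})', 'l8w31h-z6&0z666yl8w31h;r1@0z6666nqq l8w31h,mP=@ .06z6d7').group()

The pattern matches the literal 'l8w', then the literal '31h', then optionally a non-word character (captured); then one or more of a word character (lazy) (captured as 'tag'); then one or more of a non-word character (lazy) (captured); then the literal '0z', then 2 to 3 of the literal '6' (captured).
The match spans [0:15] → 'l8w31h-z6&0z666'.

'l8w31h-z6&0z666'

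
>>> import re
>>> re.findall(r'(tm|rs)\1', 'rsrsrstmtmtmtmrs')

['rs', 'tm', 'tm']

The backreference `\1` re-matches whatever the first group consumed, character for character.
With a single group, `findall` returns only what that group captured — 3 items.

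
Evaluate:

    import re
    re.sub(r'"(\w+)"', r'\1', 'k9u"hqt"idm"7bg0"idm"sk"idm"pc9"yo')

'k9uhqtidm7bg0idmskidmpc9yo'

Matches: at [3:8] → '"hqt"'; at [11:17] → '"7bg0"'; at [20:24] → '"sk"'; at [27:32] → '"pc9"'.
The replacement refers to a captured group, so each match is rewritten using its own captured text.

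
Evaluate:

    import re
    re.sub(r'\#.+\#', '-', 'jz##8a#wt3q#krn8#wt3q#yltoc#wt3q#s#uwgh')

'jz-uwgh'

`sub` substitutes '-' at each match site.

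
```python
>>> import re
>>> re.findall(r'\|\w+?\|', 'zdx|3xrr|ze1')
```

No capturing groups, so `findall` returns the 1 full match string.

['|3xrr|']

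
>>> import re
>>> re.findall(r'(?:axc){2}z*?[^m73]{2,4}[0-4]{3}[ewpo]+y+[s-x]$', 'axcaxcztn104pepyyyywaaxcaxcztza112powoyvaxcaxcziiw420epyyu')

['axcaxcziiw420epyyu']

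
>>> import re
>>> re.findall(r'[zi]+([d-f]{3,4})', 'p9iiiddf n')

['ddf']

Pattern: one or more of one of [zi]; then 3 to 4 of a character in [d-f] (captured).
Scanning left to right: at [2:8] match 'iiiddf', group 1 = 'ddf'.
With a single group, `findall` returns only what that group captured — 1 item.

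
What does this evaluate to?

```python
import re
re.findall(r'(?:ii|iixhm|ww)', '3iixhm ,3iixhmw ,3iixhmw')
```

['ii', 'ii', 'ii']

Branches in `(...|...)` are attempted left-to-right; the first branch that allows the whole pattern to succeed is taken.
Scanning left to right: at [1:3] → 'ii'; at [9:11] → 'ii'; at [18:20] → 'ii'.
Since nothing is captured, `findall` lists the 3 matched substrings directly.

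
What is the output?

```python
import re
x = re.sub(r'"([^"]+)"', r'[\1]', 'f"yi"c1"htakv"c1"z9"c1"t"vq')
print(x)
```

Matches: at [1:5] → '"yi"'; at [7:14] → '"htakv"'; at [16:20] → '"z9"'; at [22:25] → '"t"'.
Each match is replaced using the text its own group 1 captured.

f[yi]c1[htakv]c1[z9]c1[t]vq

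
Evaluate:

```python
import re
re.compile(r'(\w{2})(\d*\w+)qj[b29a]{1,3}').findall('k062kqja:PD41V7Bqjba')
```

The pattern matches exactly 2 of a word character (captured); then zero or more of a digit, then one or more of a word character (captured); then the literal 'qj', then 1 to 3 of one of [b29a].
Scanning left to right: at [0:8] match 'k062kqja', groups = ('k0', '62k'); at [9:20] match 'PD41V7Bqjba', groups = ('PD', '41V7B').
2 groups means each result is a tuple of 2 captured strings — 2 here.

[('k0', '62k'), ('PD', '41V7B')]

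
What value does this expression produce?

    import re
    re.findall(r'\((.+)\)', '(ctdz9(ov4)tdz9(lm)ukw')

['ctdz9(ov4)tdz9(lm']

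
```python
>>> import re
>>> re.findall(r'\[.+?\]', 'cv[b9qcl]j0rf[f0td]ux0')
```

['[b9qcl]', '[f0td]']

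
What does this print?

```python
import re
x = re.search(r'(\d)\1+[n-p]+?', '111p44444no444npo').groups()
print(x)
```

The match spans [0:4] → '111p'.
Captured: group 1 = '1'.

('1',)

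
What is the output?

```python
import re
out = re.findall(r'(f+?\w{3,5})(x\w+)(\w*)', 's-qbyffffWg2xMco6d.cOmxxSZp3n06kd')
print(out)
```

[('ffffWg2', 'xMco6d', '')]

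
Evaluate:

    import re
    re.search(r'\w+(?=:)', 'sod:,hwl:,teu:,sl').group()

'sod'

The lookaround is zero-width — it requires the adjacent text to match without consuming it, so the asserted text isn't part of the match.
The match spans [0:3] → 'sod'.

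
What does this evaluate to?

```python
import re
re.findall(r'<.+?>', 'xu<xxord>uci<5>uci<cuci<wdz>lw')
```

Matches: at [2:9] → '<xxord>'; at [12:15] → '<5>'; at [18:28] → '<cuci<wdz>'.
`findall` yields the raw match text (3 of them) because the pattern has no groups.

['<xxord>', '<5>', '<cuci<wdz>']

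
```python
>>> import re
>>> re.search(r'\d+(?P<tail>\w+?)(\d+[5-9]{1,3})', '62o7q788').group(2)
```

The match spans [0:8] → '62o7q788'.
Captured: group 1 = 'o7q', group 2 = '788'.

'788'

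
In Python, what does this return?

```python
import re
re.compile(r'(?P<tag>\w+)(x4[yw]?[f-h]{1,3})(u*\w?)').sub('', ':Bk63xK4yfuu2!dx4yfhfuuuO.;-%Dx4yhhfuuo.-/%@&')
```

This matches one or more of a word character (captured as 'tag'); then the literal 'x4', then optionally one of [yw], then 1 to 3 of a character in [f-h] (captured); then zero or more of the literal 'u', then optionally a word character (captured).
Every occurrence is swapped for ''.

':Bk63xK4yfuu2!.;-%.-/%@&'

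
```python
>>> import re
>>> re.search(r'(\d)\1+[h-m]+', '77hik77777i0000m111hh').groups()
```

('7',)

The match spans [0:5] → '77hik'.
Captured: group 1 = '7'.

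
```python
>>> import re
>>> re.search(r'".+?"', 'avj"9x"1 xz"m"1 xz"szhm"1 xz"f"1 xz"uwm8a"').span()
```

The match spans [3:7] → '"9x"'.

(3, 7)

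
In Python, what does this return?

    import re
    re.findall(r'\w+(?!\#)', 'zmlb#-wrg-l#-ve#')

['zml', 'wrg', 'v']

The negative lookaround is zero-width — it rules out positions where the adjacent text would match, without consuming anything.
Walking the string: at [0:3] → 'zml'; at [6:9] → 'wrg'; at [13:14] → 'v'.
Since nothing is captured, `findall` lists the 3 matched substrings directly.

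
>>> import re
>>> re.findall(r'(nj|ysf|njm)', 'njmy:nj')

['nj', 'nj']

Branches in `(...|...)` are attempted left-to-right; the first branch that allows the whole pattern to succeed is taken.
`findall` collects group 1 from each match (2 total).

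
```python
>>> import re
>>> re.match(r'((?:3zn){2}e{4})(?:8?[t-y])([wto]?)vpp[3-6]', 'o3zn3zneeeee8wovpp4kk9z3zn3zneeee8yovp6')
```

`match` is anchored at position 0; if the pattern doesn't fit there, it returns None.
Here the pattern fails at index 0, so the call returns None.

None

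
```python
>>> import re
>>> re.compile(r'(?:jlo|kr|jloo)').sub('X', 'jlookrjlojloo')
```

'XoXXXo'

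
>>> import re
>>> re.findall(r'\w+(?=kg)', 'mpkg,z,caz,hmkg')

['mp', 'hm']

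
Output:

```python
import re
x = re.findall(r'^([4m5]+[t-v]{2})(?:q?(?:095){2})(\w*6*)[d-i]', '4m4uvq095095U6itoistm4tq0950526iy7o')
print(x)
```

[('4m4uv', 'U6itoistm4tq0950526')]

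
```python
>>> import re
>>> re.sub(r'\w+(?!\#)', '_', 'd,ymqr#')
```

'_,_r#'

Because the assertion is negative and zero-width, positions next to the forbidden text are skipped.
Matches: at [0:1] → 'd'; at [2:5] → 'ymq'.
Every occurrence is swapped for '_'.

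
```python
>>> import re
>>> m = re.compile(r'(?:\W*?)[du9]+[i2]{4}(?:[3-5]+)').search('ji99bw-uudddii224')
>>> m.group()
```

The pattern matches zero or more of a non-word character (lazy) (non-capturing group); then one or more of one of [du9], then exactly 4 of one of [i2]; then one or more of a character in [3-5] (non-capturing group).
Unlike `match`, `search` isn't anchored — it looks for the pattern anywhere in the string.
The match spans [6:17] → '-uudddii224'.

'-uudddii224'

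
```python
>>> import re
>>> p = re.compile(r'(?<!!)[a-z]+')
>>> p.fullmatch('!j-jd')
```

`re.fullmatch` requires the pattern to consume the entire string.
Here there's no way to consume every character, so the call returns None.

None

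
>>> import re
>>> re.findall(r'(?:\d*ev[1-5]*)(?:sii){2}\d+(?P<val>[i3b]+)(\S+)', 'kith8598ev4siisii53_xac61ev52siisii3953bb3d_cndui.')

Pattern: zero or more of a digit, then the literal 'ev', then zero or more of a character in [1-5] (non-capturing group); then the literal 'sii' repeated 2 times, then one or more of a digit; then one or more of one of [i3b] (captured as 'val'); then one or more of a non-whitespace character (captured).
Scanning left to right: at [4:50] match '8598ev4siisii53_xac61ev52siisii3953bb3d_cndui.', groups = ('3', '_xac61ev52siisii3953bb3d_cndui.').
2 groups means the one result is a tuple of 2 captured strings — 1 here.

[('3', '_xac61ev52siisii3953bb3d_cndui.')]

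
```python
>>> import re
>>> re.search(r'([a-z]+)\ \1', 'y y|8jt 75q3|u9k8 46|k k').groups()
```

('y',)

The match spans [0:3] → 'y y'.
Captured: group 1 = 'y'.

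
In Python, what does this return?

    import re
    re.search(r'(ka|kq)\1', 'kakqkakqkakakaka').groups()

('ka',)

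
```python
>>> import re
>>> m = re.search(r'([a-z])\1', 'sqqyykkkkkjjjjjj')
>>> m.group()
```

`\1` is not a pattern — it's the concrete string captured by group 1, re-applied verbatim.
`re.search` tries every starting position until one works.
The match spans [1:3] → 'qq'.
Captured: group 1 = 'q'.

'qq'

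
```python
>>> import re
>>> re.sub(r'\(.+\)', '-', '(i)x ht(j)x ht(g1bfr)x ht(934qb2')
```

Matches: at [0:21] → '(i)x ht(j)x ht(g1bfr)'.
`sub` substitutes '-' at each match site.

'-x ht(934qb2'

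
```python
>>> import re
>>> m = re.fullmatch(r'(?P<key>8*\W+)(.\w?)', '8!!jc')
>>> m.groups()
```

('8!!', 'jc')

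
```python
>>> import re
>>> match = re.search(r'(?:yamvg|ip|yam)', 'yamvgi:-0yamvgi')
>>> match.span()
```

(0, 5)

Branches in `(...|...)` are attempted left-to-right; the first branch that allows the whole pattern to succeed is taken.
The match spans [0:5] → 'yamvg'.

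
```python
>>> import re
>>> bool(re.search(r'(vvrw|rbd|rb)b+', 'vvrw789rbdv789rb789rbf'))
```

False

Here nothing in the string fits, so the call returns None, and `bool(None)` is False.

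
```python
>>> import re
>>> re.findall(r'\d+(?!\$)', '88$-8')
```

['8', '8']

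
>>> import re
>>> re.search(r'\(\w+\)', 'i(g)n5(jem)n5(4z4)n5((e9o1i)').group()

'(g)'

`re.search` tries every starting position until one works.
The match spans [1:4] → '(g)'.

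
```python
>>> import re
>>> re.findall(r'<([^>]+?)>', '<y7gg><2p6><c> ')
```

['y7gg', '2p6', 'c']

With a single group, `findall` returns only what that group captured — 3 items.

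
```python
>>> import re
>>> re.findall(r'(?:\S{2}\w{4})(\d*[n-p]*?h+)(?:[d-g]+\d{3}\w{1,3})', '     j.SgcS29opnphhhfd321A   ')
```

This matches exactly 2 of a non-whitespace character, then exactly 4 of a word character (non-capturing group); then zero or more of a digit, then zero or more of a character in [n-p] (lazy), then one or more of a literal 'h' (captured); then one or more of a character in [d-g], then exactly 3 of a digit, then 1 to 3 of a word character (non-capturing group).
Matches: at [5:26] match 'j.SgcS29opnphhhfd321A', group 1 = '29opnphhh'.
With a single group, `findall` returns only what that group captured — 1 item.

['29opnphhh']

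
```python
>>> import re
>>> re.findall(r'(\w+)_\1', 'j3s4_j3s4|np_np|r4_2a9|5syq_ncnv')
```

['j3s4', 'np']

After group 1 captures some text, `\1` only succeeds where that same text appears again.
`findall` collects group 1 from each match (2 total).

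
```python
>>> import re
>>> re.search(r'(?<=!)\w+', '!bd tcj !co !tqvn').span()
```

(1, 3)

The positive lookaround only admits positions where the adjacent text matches; those characters stay outside the span.
`re.search` scans for the first position where the pattern succeeds.
The match spans [1:3] → 'bd'.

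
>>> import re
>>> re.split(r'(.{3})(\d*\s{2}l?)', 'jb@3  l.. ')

This matches exactly 3 of any character (captured); then zero or more of a digit, then exactly 2 of whitespace, then optionally the literal 'l' (captured).
Matches to split on: at [0:7] → 'jb@3  l'.
`re.split` interleaves the captured-group text with the surrounding fragments.

['', 'jb@', '3  l', '.. ']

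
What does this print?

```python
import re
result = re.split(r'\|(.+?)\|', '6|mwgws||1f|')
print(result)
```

A `+?`/`*?`/`{m,n}?` starts at its minimum and grows only as far as needed for what follows to match.
The group in the pattern means `split` returns the separators' captures alongside the pieces.

['6', 'mwgws', '', '1f', '']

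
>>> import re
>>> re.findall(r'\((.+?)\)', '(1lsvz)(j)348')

['1lsvz', 'j']

With a single group, `findall` returns only what that group captured — 2 items.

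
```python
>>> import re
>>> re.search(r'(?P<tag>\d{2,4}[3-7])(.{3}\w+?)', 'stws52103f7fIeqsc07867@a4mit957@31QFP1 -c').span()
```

Because the quantifier is non-greedy, it stops expanding at the earliest point where the rest of the pattern can succeed.
The match spans [4:13] → '52103f7fI'.

(4, 13)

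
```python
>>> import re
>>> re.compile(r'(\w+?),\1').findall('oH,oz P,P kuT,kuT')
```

['P', 'kuT']

A backreference is literal: `\1` must see the identical characters the first group matched.
Because there's exactly one group, `findall` drops the full match and keeps group 1 from each hit.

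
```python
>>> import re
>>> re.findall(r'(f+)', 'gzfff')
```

['fff']

This matches one or more of a literal 'f' (captured).
Matches: at [2:5] match 'fff', group 1 = 'fff'.
`findall` collects group 1 from the one match (1 total).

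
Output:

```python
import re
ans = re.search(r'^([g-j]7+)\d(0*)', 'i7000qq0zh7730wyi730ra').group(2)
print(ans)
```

00

The match spans [0:5] → 'i7000'.
Captured: group 1 = 'i7', group 2 = '00'.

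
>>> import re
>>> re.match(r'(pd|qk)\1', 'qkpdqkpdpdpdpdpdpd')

None

`re.match` only tries the pattern at the start of the string.
Here the string doesn't start with a match, so the call returns None.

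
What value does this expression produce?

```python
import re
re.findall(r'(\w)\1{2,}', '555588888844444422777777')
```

`\1` is not a pattern — it's the concrete string captured by group 1, re-applied verbatim.
Walking the string: at [0:4] match '5555', group 1 = '5'; at [4:10] match '888888', group 1 = '8'; at [10:16] match '444444', group 1 = '4'; at [18:24] match '777777', group 1 = '7'.
Because there's exactly one group, `findall` drops the full match and keeps group 1 from each hit.

['5', '8', '4', '7']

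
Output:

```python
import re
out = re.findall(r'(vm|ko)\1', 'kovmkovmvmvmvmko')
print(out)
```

`\1` is not a pattern — it's the concrete string captured by group 1, re-applied verbatim.
Scanning left to right: at [6:10] match 'vmvm', group 1 = 'vm'; at [10:14] match 'vmvm', group 1 = 'vm'.
`findall` collects group 1 from each match (2 total).

['vm', 'vm']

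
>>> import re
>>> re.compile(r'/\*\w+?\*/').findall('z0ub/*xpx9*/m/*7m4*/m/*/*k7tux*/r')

['/*xpx9*/', '/*7m4*/', '/*k7tux*/']

No capturing groups, so `findall` returns the 3 full match strings.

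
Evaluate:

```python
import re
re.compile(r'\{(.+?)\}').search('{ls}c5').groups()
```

('ls',)

The match spans [0:4] → '{ls}'.
Captured: group 1 = 'ls'.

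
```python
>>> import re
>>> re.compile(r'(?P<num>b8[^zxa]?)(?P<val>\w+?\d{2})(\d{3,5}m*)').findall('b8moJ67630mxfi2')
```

With 3 capturing groups, `findall` returns a 3-tuple per match.

[('b8m', 'oJ67', '630m')]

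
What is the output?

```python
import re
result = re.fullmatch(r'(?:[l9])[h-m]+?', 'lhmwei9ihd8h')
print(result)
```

None

The pattern matches one of [l9] (non-capturing group); then one or more of a character in [h-m] (lazy).
For `fullmatch`, every character of the input must be accounted for by the pattern.
Here the pattern can't cover the whole string, so the call returns None.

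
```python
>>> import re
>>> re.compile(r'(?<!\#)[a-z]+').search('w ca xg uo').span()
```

(0, 1)

Because the assertion is negative and zero-width, positions next to the forbidden text are skipped.
`search` walks the string left to right and returns the first match it finds.
The match spans [0:1] → 'w'.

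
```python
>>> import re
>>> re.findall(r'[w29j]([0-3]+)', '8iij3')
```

['3']

This matches one of [w29j]; then one or more of a character in [0-3] (captured).
Scanning left to right: at [3:5] match 'j3', group 1 = '3'.
With a single group, `findall` returns only what that group captured — 1 item.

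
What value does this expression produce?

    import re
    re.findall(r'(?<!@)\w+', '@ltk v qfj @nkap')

['tk', 'v', 'qfj', 'kap']

The negative lookahead/lookbehind blocks any match where the forbidden context is present.
Walking the string: at [2:4] → 'tk'; at [5:6] → 'v'; at [7:10] → 'qfj'; at [13:16] → 'kap'.
No capturing groups, so `findall` returns the 4 full match strings.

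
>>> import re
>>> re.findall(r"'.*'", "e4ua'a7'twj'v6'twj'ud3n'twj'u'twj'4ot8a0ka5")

["'a7'twj'v6'twj'ud3n'twj'u'twj'"]

No capturing groups, so `findall` returns the 1 full match string.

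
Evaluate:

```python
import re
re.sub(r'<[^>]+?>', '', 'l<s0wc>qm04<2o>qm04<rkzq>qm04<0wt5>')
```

`sub` substitutes '' at each match site.

'lqm04qm04qm04'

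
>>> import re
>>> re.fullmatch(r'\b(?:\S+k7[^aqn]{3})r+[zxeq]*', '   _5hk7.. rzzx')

None

This matches a word boundary (`\b`, zero-width); then one or more of a non-whitespace character, then the literal 'k7', then exactly 3 of any character except [aqn] (non-capturing group); then one or more of a literal 'r'; then zero or more of one of [zxeq].
For `fullmatch`, every character of the input must be accounted for by the pattern.
Here there's no way to consume every character, so the call returns None.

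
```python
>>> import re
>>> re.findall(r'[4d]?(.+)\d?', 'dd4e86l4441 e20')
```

['d4e86l4441 e20']

Pattern: optionally one of [4d]; then one or more of any character (captured); then optionally a digit.
One capturing group, so `findall` returns just the captured substring from the one match — 1 in all.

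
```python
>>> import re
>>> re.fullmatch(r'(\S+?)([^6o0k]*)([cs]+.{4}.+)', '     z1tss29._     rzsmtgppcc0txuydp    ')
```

This matches one or more of a non-whitespace character (lazy) (captured); then zero or more of any character except [6o0k] (captured); then one or more of one of [cs], then exactly 4 of any character, then one or more of any character (captured).
`fullmatch` succeeds only if the pattern covers the string from start to end.
Here the pattern can't cover the whole string, so the call returns None.

None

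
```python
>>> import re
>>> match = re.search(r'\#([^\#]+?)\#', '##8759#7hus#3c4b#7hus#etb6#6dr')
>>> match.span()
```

`re.search` tries every starting position until one works.
The match spans [1:7] → '#8759#'.
Captured: group 1 = '8759'.

(1, 7)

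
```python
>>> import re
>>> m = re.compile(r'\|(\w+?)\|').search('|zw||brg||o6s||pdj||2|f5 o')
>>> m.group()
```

'|zw|'

The match spans [0:4] → '|zw|'.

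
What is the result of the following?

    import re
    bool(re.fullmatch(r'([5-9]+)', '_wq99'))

This matches one or more of a character in [5-9] (captured).
For `fullmatch`, every character of the input must be accounted for by the pattern.
Here the string isn't matched end-to-end, so the call returns None, and `bool(None)` is False.

False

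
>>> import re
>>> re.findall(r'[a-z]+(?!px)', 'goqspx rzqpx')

['goqspx', 'rzqpx']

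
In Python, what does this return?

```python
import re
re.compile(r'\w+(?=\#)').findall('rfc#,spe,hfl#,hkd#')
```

['rfc', 'hfl', 'hkd']

The lookaround is zero-width — it requires the adjacent text to match without consuming it, so the asserted text isn't part of the match.
Since nothing is captured, `findall` lists the 3 matched substrings directly.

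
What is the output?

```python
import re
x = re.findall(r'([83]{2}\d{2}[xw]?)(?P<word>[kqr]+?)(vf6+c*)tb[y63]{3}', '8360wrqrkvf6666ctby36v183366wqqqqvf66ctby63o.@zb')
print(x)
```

Pattern: exactly 2 of one of [83], then exactly 2 of a digit, then optionally one of [xw] (captured); then one or more of one of [kqr] (lazy) (captured as 'word'); then the literal 'vf', then one or more of the literal '6', then zero or more of a literal 'c' (captured); then the literal 'tb', then exactly 3 of one of [y63].
3 groups means each result is a tuple of 3 captured strings — 2 here.

[('8360w', 'rqrk', 'vf6666c'), ('3366w', 'qqqq', 'vf66c')]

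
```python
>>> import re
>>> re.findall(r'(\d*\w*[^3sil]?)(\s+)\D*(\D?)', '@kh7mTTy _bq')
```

[('kh7mTTy', ' ', '')]

This matches zero or more of a digit, then zero or more of a word character, then optionally any character except [3sil] (captured); then one or more of whitespace (captured); then zero or more of a non-digit; then optionally a non-digit (captured).
3 groups means the one result is a tuple of 3 captured strings — 1 here.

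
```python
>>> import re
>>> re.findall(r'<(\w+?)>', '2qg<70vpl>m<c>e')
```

['70vpl', 'c']

Because there's exactly one group, `findall` drops the full match and keeps group 1 from each hit.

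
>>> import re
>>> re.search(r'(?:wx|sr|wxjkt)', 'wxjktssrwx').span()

(0, 2)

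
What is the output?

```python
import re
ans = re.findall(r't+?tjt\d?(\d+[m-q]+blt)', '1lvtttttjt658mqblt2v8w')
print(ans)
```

The pattern matches one or more of the literal 't' (lazy), then the literal 'tjt', then optionally a digit; then one or more of a digit, then one or more of a character in [m-q], then the literal 'blt' (captured).
Walking the string: at [3:18] match 'tttttjt658mqblt', group 1 = '58mqblt'.
With a single group, `findall` returns only what that group captured — 1 item.

['58mqblt']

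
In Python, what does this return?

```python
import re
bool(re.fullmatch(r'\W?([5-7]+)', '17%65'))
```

The pattern matches optionally a non-word character; then one or more of a character in [5-7] (captured).
`re.fullmatch` is like wrapping the pattern in `^…$` (in single-line mode).
Here the string isn't matched end-to-end, so the call returns None, and `bool(None)` is False.

False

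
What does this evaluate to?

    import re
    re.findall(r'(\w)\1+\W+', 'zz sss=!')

['z', 's']

The backreference `\1` re-matches whatever the first group consumed, character for character.
One capturing group, so `findall` returns just the captured substring from each match — 2 in all.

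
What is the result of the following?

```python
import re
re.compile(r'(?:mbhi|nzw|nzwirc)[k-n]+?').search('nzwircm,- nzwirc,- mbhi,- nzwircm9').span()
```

(0, 7)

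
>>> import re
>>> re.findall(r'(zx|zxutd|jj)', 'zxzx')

Because there's exactly one group, `findall` drops the full match and keeps group 1 from each hit.

['zx', 'zx']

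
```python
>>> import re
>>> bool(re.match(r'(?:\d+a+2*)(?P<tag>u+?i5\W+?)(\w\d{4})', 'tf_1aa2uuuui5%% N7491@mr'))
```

The pattern matches one or more of a digit, then one or more of the literal 'a', then zero or more of a literal '2' (non-capturing group); then one or more of a literal 'u' (lazy), then the literal 'i5', then one or more of a non-word character (lazy) (captured as 'tag'); then a word character, then exactly 4 of a digit (captured).
`re.match` won't scan ahead — the pattern has to work from the very first character.
Here position 0 doesn't satisfy it, so the call returns None, and `bool(None)` is False.

False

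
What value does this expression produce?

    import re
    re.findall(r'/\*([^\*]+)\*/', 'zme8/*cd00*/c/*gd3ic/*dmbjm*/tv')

['cd00', 'dmbjm']

Matches: at [4:12] match '/*cd00*/', group 1 = 'cd00'; at [20:29] match '/*dmbjm*/', group 1 = 'dmbjm'.
With a single group, `findall` returns only what that group captured — 2 items.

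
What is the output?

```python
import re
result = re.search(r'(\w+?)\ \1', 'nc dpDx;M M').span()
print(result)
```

(8, 11)

`\1` has to match the exact text group 1 already captured.
The match spans [8:11] → 'M M'.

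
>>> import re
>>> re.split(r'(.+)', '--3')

Pattern: one or more of any character (captured).
`re.split` interleaves the captured-group text with the surrounding fragments.

['', '--3', '']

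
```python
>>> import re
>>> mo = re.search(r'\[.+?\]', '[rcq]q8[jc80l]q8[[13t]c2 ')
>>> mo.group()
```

The `?` after the quantifier makes it lazy — it takes as little as possible before letting the rest of the pattern try.
`search` walks the string left to right and returns the first match it finds.
The match spans [0:5] → '[rcq]'.

'[rcq]'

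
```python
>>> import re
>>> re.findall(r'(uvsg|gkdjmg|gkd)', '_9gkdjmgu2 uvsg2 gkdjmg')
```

['gkdjmg', 'uvsg', 'gkdjmg']

Alternation tries branches left to right and keeps the first one that lets the overall match succeed at that position.
Walking the string: at [2:8] match 'gkdjmg', group 1 = 'gkdjmg'; at [11:15] match 'uvsg', group 1 = 'uvsg'; at [17:23] match 'gkdjmg', group 1 = 'gkdjmg'.
With a single group, `findall` returns only what that group captured — 3 items.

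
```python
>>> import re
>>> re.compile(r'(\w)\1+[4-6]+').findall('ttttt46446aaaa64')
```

`\1` has to match the exact text group 1 already captured.
Because there's exactly one group, `findall` drops the full match and keeps group 1 from each hit.

['t', 'a']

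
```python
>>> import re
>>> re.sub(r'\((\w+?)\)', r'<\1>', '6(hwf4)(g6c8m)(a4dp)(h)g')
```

'6<hwf4><g6c8m><a4dp><h>g'

Each match is replaced using the text its own group 1 captured.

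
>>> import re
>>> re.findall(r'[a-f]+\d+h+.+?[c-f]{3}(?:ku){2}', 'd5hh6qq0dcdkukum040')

['d5hh6qq0dcdkuku']

No capturing groups, so `findall` returns the 1 full match string.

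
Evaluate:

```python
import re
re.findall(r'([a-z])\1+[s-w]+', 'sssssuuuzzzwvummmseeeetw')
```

['s', 'z', 'm', 'e']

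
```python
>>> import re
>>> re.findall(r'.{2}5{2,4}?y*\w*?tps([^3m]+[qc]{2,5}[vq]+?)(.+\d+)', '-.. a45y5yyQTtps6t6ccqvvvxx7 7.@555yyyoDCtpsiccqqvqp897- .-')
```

[('iccqqv', 'qp897')]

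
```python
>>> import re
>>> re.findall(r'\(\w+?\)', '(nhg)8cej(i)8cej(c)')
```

['(nhg)', '(i)', '(c)']

`findall` yields the raw match text (3 of them) because the pattern has no groups.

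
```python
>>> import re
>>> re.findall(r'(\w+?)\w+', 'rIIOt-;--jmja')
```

['r', 'j']

Pattern: one or more of a word character (lazy) (captured); then one or more of a word character.
With the lazy modifier that quantifier settles for the fewest repetitions that let the rest of the pattern succeed (the atoms after it are unaffected and can still be greedy).
Walking the string: at [0:5] match 'rIIOt', group 1 = 'r'; at [9:13] match 'jmja', group 1 = 'j'.
Because there's exactly one group, `findall` drops the full match and keeps group 1 from each hit.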